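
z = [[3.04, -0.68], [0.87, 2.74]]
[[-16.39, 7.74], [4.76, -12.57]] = z @ [[-4.67, 1.42], [3.22, -5.04]]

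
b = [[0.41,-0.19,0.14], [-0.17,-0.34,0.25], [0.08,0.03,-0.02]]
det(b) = -0.00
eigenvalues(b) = [0.46, -0.41, 0.0]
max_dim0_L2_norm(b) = 0.45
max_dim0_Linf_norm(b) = 0.41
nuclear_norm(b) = 0.94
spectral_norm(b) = 0.50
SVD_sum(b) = [[0.18,-0.28,0.21], [0.14,-0.21,0.16], [0.00,-0.00,0.0]] + [[0.23, 0.09, -0.07], [-0.31, -0.13, 0.09], [0.08, 0.03, -0.02]] + [[0.0, -0.00, -0.0],[-0.0, 0.00, 0.00],[-0.0, 0.0, 0.0]]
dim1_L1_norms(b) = [0.74, 0.76, 0.13]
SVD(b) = [[-0.8, 0.59, -0.13],  [-0.6, -0.79, 0.15],  [-0.01, 0.20, 0.98]] @ diag([0.4964630482417348, 0.4382030324285929, 0.0015950237961963592]) @ [[-0.46, 0.72, -0.53], [0.89, 0.37, -0.27], [-0.0, 0.59, 0.81]]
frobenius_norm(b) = 0.66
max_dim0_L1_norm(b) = 0.66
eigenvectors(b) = [[0.98, -0.24, -0.0], [-0.16, -0.96, 0.59], [0.15, 0.12, 0.81]]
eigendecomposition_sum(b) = [[0.43, -0.1, 0.07], [-0.07, 0.02, -0.01], [0.07, -0.02, 0.01]] + [[-0.02, -0.09, 0.07], [-0.1, -0.36, 0.26], [0.01, 0.05, -0.03]] + [[0.00, -0.0, -0.00], [-0.00, 0.0, 0.00], [-0.00, 0.00, 0.00]]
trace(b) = 0.05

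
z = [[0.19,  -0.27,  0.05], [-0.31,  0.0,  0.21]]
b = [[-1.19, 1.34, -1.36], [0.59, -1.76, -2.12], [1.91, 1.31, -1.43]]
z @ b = [[-0.29, 0.80, 0.24], [0.77, -0.14, 0.12]]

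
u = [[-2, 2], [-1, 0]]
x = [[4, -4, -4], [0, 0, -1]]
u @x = [[-8, 8, 6], [-4, 4, 4]]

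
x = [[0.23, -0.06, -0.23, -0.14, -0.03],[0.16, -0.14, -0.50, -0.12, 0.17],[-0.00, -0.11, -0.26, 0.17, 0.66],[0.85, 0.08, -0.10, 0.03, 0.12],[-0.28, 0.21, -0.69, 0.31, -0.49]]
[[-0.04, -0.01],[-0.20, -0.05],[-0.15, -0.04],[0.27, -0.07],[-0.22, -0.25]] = x @ [[0.3, -0.03], [0.63, -0.23], [0.34, 0.20], [-0.06, -0.18], [0.03, 0.03]]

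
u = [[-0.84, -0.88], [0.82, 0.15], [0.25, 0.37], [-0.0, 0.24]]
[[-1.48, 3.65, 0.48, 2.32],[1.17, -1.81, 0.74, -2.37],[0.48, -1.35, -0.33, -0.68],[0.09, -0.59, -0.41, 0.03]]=u@[[1.36,-1.76,1.22,-2.91],[0.38,-2.47,-1.71,0.14]]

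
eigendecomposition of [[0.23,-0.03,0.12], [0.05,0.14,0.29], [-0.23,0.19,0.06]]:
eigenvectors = [[-0.32,-0.61,0.34], [-0.75,-0.79,0.86], [0.58,-0.07,0.38]]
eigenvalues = [-0.06, 0.21, 0.29]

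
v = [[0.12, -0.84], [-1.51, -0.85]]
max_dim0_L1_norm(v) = 1.69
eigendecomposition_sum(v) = [[0.60, -0.29], [-0.53, 0.26]] + [[-0.48, -0.55], [-0.98, -1.11]]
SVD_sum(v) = [[-0.31, -0.22], [-1.41, -0.99]] + [[0.43, -0.62], [-0.1, 0.14]]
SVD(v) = [[0.22, 0.98], [0.98, -0.22]] @ diag([1.7665899936854048, 0.7757317798121989]) @ [[-0.82, -0.57], [0.57, -0.82]]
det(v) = -1.37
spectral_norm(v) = 1.77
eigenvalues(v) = [0.86, -1.59]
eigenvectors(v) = [[0.75, 0.44], [-0.66, 0.90]]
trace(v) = -0.73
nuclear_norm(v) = 2.54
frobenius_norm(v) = 1.93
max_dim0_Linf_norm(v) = 1.51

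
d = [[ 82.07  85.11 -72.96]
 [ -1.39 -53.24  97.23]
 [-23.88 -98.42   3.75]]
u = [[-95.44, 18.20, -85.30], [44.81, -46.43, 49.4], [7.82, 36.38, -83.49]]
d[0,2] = -72.96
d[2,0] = -23.88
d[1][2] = 97.23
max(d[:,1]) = 85.11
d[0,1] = 85.11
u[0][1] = 18.2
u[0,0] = -95.44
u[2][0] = 7.82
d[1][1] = -53.24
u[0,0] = -95.44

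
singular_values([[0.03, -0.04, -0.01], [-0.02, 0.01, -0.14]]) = [0.14, 0.05]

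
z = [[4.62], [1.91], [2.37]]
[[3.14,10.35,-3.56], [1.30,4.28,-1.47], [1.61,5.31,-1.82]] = z@[[0.68, 2.24, -0.77]]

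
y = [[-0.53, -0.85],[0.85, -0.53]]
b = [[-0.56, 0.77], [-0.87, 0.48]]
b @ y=[[0.95, 0.07], [0.87, 0.49]]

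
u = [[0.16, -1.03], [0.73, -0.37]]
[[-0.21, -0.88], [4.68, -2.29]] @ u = [[-0.68, 0.54],[-0.92, -3.97]]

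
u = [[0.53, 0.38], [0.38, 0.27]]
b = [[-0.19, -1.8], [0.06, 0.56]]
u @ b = [[-0.08, -0.74], [-0.06, -0.53]]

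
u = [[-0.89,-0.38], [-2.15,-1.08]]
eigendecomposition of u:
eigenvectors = [[0.42,0.35], [-0.91,0.94]]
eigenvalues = [-0.08, -1.89]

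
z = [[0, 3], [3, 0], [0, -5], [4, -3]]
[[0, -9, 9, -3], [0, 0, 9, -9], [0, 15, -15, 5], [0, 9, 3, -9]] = z@[[0, 0, 3, -3], [0, -3, 3, -1]]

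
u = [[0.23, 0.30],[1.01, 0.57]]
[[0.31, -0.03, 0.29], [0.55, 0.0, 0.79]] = u @ [[-0.06,0.11,0.42], [1.08,-0.19,0.64]]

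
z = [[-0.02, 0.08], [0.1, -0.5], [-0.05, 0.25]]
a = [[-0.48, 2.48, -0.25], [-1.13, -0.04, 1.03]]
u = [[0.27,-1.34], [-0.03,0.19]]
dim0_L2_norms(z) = [0.11, 0.56]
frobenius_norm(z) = 0.58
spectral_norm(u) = 1.38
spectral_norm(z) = 0.58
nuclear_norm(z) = 0.58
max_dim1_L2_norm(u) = 1.37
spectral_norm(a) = 2.54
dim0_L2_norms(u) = [0.27, 1.35]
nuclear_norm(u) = 1.39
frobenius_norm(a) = 2.96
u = a @ z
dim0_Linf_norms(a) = [1.13, 2.48, 1.03]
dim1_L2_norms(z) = [0.08, 0.51, 0.25]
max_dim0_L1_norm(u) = 1.53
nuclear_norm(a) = 4.07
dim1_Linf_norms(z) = [0.08, 0.5, 0.25]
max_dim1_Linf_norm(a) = 2.48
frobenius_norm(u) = 1.38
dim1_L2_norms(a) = [2.54, 1.53]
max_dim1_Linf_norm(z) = 0.5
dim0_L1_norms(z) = [0.17, 0.83]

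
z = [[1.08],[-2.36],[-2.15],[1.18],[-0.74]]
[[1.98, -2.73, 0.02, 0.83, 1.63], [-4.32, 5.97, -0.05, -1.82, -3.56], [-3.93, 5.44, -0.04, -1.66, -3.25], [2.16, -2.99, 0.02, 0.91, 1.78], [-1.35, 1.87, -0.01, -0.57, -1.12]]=z @ [[1.83, -2.53, 0.02, 0.77, 1.51]]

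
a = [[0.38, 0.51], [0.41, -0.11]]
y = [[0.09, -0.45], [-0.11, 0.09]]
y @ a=[[-0.15, 0.10],[-0.0, -0.07]]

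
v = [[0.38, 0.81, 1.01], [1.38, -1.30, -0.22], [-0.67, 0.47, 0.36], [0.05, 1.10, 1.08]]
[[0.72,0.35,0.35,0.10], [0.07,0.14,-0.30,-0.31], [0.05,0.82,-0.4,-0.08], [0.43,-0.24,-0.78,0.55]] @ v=[[0.53, 0.40, 0.88], [0.41, -0.61, -0.4], [1.41, -1.30, -0.36], [0.38, 0.90, 0.8]]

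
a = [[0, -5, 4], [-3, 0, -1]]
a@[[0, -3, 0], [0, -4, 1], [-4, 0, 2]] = [[-16, 20, 3], [4, 9, -2]]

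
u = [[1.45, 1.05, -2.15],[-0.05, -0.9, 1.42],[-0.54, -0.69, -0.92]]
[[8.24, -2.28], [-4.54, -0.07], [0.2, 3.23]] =u @[[1.34,  -2.09], [1.55,  -1.56], [-2.17,  -1.11]]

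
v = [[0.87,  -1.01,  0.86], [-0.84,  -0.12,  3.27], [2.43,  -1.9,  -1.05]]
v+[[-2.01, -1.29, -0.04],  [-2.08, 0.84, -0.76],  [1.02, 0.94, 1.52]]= [[-1.14, -2.30, 0.82],[-2.92, 0.72, 2.51],[3.45, -0.96, 0.47]]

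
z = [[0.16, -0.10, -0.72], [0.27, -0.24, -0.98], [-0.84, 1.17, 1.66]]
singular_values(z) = [2.5, 0.46, 0.0]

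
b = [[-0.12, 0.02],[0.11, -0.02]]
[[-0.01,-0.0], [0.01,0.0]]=b @ [[0.08,  0.03], [0.07,  0.03]]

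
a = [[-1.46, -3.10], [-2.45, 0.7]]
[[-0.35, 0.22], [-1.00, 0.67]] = a @ [[0.39, -0.26], [-0.07, 0.05]]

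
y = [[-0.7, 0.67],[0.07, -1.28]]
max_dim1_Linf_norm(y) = 1.28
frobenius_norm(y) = 1.61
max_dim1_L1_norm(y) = 1.37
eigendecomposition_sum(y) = [[-0.57,-0.58],[-0.06,-0.06]] + [[-0.13, 1.25], [0.13, -1.22]]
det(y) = 0.85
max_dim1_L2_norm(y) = 1.28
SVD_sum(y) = [[-0.26,0.81], [0.37,-1.18]] + [[-0.44, -0.14], [-0.3, -0.10]]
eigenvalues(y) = [-0.63, -1.35]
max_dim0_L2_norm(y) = 1.44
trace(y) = -1.98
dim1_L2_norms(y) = [0.97, 1.28]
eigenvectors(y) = [[0.99, -0.72], [0.11, 0.7]]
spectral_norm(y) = 1.50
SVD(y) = [[-0.56,0.83],[0.83,0.56]] @ diag([1.5045627499157266, 0.5643500080322735]) @ [[0.3,-0.95], [-0.95,-0.3]]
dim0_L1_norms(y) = [0.77, 1.95]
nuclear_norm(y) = 2.07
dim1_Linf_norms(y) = [0.7, 1.28]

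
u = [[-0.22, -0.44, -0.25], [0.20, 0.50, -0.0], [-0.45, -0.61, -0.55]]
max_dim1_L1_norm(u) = 1.61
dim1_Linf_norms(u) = [0.44, 0.5, 0.61]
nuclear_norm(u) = 1.52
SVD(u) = [[-0.47, 0.08, -0.88], [0.4, -0.87, -0.29], [-0.79, -0.49, 0.38]] @ diag([1.173889103089446, 0.30350708611012683, 0.03831216946082796]) @ [[0.46, 0.76, 0.47], [0.09, -0.57, 0.82], [-0.88, 0.33, 0.33]]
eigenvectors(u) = [[0.41, -0.88, -0.47], [-0.07, 0.39, 0.83], [0.91, 0.26, -0.31]]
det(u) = -0.01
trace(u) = -0.27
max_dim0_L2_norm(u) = 0.9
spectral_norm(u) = 1.17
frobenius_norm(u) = 1.21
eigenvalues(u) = [-0.71, 0.05, 0.39]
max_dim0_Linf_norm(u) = 0.61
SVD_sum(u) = [[-0.25,-0.42,-0.26],[0.21,0.35,0.22],[-0.42,-0.7,-0.43]] + [[0.0, -0.01, 0.02],[-0.02, 0.15, -0.22],[-0.01, 0.08, -0.12]] + [[0.03, -0.01, -0.01], [0.01, -0.00, -0.00], [-0.01, 0.0, 0.00]]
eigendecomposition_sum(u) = [[-0.16, -0.19, -0.26], [0.03, 0.03, 0.04], [-0.36, -0.42, -0.58]] + [[0.05,0.02,-0.02],[-0.02,-0.01,0.01],[-0.02,-0.01,0.01]] + [[-0.11, -0.27, 0.03], [0.20, 0.48, -0.05], [-0.07, -0.18, 0.02]]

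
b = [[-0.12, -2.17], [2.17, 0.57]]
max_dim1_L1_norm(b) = 2.74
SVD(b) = [[-0.67,  0.74], [0.74,  0.67]] @ diag([2.5266335622647547, 1.8366335622647538]) @ [[0.67, 0.74],[0.74, -0.67]]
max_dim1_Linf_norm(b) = 2.17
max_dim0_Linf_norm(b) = 2.17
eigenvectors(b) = [[(-0.71+0j), -0.71-0.00j], [0.11+0.70j, 0.11-0.70j]]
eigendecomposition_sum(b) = [[(-0.06+1.09j),-1.08+0.11j], [1.08-0.11j,(0.28+1.05j)]] + [[(-0.06-1.09j), -1.08-0.11j],[1.08+0.11j, 0.28-1.05j]]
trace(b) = 0.45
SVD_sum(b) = [[-1.13, -1.26], [1.26, 1.39]] + [[1.01, -0.91], [0.91, -0.82]]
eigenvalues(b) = [(0.23+2.14j), (0.23-2.14j)]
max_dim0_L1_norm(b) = 2.74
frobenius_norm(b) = 3.12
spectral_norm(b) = 2.53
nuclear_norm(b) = 4.36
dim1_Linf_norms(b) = [2.17, 2.17]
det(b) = 4.64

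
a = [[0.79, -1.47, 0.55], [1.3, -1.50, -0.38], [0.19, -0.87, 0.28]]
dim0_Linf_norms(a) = [1.3, 1.5, 0.55]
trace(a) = -0.43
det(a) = -0.42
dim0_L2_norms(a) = [1.53, 2.27, 0.72]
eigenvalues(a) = [(-0.87+0j), (0.22+0.66j), (0.22-0.66j)]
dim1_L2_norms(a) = [1.76, 2.02, 0.93]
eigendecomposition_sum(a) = [[0.57+0.00j, -0.65-0.00j, -0.49+0.00j], [0.84+0.00j, -0.97-0.00j, -0.72+0.00j], [(0.54+0j), (-0.63-0j), -0.47+0.00j]] + [[0.11+0.56j, (-0.41-0.13j), 0.52-0.38j], [(0.23+0.28j), -0.26+0.05j, 0.17-0.36j], [(-0.18+0.29j), (-0.12-0.22j), 0.37+0.04j]] + [[0.11-0.56j,  -0.41+0.13j,  (0.52+0.38j)], [0.23-0.28j,  (-0.26-0.05j),  0.17+0.36j], [(-0.18-0.29j),  -0.12+0.22j,  0.37-0.04j]]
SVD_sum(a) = [[0.93, -1.41, 0.10], [1.06, -1.62, 0.11], [0.46, -0.71, 0.05]] + [[-0.21, -0.11, 0.4],[0.25, 0.13, -0.48],[-0.16, -0.08, 0.31]] + [[0.07, 0.05, 0.05], [-0.01, -0.01, -0.01], [-0.11, -0.08, -0.08]]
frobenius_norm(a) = 2.84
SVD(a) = [[-0.62, 0.57, -0.53], [-0.72, -0.69, 0.1], [-0.31, 0.44, 0.84]] @ diag([2.7109060634292175, 0.811379414392409, 0.18960949649986975]) @ [[-0.55, 0.83, -0.06], [-0.45, -0.23, 0.86], [-0.71, -0.5, -0.50]]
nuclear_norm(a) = 3.71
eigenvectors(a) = [[(0.49+0j), -0.76+0.00j, (-0.76-0j)], [0.73+0.00j, (-0.42+0.23j), (-0.42-0.23j)], [(0.47+0j), -0.33-0.30j, -0.33+0.30j]]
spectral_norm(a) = 2.71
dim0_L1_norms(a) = [2.28, 3.84, 1.21]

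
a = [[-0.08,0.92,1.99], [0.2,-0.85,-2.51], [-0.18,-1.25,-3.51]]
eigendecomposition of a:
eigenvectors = [[0.52, 0.77, -0.45], [0.80, -0.61, 0.54], [-0.29, 0.19, 0.71]]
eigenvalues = [0.21, -0.3, -4.34]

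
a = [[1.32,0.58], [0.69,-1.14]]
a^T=[[1.32, 0.69], [0.58, -1.14]]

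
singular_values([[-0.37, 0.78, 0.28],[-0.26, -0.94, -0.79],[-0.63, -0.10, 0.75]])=[1.52, 0.91, 0.49]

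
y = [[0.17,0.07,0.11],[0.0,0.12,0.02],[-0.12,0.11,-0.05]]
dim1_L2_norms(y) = [0.21, 0.12, 0.17]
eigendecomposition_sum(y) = [[(-0+0j),-0j,-0.00+0.00j], [-0.00+0.00j,-0j,(-0+0j)], [0.00-0.00j,(-0+0j),-0j]] + [[0.09+0.05j, 0.03-0.25j, 0.06-0.01j], [0.00+0.03j, 0.06-0.02j, 0.01+0.01j], [(-0.06-0j), 0.06+0.15j, -0.03+0.02j]] + [[(0.09-0.05j), (0.03+0.25j), 0.06+0.01j], [-0.03j, (0.06+0.02j), 0.01-0.01j], [(-0.06+0j), (0.06-0.15j), -0.03-0.02j]]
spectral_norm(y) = 0.24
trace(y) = 0.24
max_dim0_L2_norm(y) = 0.21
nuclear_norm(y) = 0.42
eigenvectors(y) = [[-0.50+0.00j, (-0.83+0j), -0.83-0.00j], [-0.14+0.00j, -0.11-0.18j, -0.11+0.18j], [(0.86+0j), (0.45-0.25j), 0.45+0.25j]]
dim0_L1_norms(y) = [0.29, 0.3, 0.18]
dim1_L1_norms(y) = [0.35, 0.14, 0.28]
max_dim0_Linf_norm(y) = 0.17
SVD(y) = [[-0.85, -0.34, 0.39], [-0.06, -0.67, -0.74], [0.52, -0.65, 0.55]] @ diag([0.24014566664507464, 0.17896870331773668, 0.0005118831513575321]) @ [[-0.86, -0.05, -0.5], [0.11, -0.99, -0.1], [-0.49, -0.15, 0.86]]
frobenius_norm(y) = 0.30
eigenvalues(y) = [0j, (0.12+0.05j), (0.12-0.05j)]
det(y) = 0.00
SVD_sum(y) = [[0.18, 0.01, 0.10], [0.01, 0.00, 0.01], [-0.11, -0.01, -0.06]] + [[-0.01, 0.06, 0.01], [-0.01, 0.12, 0.01], [-0.01, 0.12, 0.01]] + [[-0.0, -0.0, 0.00], [0.00, 0.0, -0.0], [-0.00, -0.00, 0.0]]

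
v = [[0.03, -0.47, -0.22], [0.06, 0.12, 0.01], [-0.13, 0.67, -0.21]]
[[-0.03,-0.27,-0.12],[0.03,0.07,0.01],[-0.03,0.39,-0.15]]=v @ [[0.35, 0.05, 0.07], [0.05, 0.59, -0.02], [0.07, -0.02, 0.59]]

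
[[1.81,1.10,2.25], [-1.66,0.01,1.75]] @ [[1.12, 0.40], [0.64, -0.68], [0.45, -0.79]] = [[3.74, -1.80], [-1.07, -2.05]]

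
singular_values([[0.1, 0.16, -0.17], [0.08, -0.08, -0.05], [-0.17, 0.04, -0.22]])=[0.32, 0.21, 0.12]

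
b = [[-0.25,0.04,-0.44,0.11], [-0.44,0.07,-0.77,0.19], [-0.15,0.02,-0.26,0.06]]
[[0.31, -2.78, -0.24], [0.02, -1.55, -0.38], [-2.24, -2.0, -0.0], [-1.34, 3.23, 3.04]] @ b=[[1.18,-0.19,2.07,-0.51], [0.73,-0.12,1.28,-0.32], [1.44,-0.23,2.53,-0.63], [-1.54,0.23,-2.69,0.65]]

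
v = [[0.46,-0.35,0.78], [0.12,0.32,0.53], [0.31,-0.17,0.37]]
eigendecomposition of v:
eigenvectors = [[(-0.84+0j), -0.46-0.39j, -0.46+0.39j], [-0.33+0.00j, (-0.7+0j), -0.70-0.00j], [0.44+0.00j, (-0.29-0.22j), -0.29+0.22j]]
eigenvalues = [(-0.09+0j), (0.62+0.23j), (0.62-0.23j)]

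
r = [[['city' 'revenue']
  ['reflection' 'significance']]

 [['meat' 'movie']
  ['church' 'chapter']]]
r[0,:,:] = [['city', 'revenue'], ['reflection', 'significance']]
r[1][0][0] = 'meat'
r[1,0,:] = ['meat', 'movie']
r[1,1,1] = 'chapter'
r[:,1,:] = [['reflection', 'significance'], ['church', 'chapter']]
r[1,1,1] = 'chapter'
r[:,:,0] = [['city', 'reflection'], ['meat', 'church']]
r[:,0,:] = [['city', 'revenue'], ['meat', 'movie']]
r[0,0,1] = 'revenue'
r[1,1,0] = 'church'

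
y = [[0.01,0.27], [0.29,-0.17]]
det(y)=-0.080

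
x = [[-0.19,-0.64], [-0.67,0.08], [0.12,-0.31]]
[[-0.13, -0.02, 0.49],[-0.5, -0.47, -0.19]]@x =[[0.1, -0.07], [0.39, 0.34]]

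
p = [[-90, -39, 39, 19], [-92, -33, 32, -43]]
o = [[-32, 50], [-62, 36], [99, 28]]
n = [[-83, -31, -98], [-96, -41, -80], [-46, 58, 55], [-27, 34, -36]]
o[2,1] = 28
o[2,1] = 28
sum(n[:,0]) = -252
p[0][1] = -39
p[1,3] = -43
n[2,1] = 58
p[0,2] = 39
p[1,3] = -43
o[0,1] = 50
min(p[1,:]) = -92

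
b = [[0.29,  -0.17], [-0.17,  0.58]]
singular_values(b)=[0.66, 0.21]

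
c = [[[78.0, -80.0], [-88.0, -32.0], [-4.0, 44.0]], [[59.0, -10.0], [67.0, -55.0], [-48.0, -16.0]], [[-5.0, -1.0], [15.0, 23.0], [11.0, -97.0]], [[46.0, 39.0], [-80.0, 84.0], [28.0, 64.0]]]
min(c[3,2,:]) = 28.0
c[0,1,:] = [-88.0, -32.0]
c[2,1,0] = 15.0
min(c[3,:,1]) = 39.0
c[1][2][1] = -16.0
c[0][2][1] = 44.0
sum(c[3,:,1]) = 187.0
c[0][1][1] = -32.0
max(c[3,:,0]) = 46.0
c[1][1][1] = -55.0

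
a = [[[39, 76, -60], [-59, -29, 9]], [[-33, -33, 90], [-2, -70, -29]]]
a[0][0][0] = 39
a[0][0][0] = 39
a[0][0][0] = 39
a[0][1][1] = -29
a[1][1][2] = -29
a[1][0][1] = -33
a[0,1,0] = -59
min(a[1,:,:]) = -70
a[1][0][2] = 90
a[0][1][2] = 9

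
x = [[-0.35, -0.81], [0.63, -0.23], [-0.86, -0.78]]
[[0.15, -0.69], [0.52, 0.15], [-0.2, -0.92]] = x @ [[0.65, 0.48], [-0.46, 0.65]]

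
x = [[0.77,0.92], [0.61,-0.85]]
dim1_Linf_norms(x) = [0.92, 0.85]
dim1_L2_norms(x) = [1.2, 1.05]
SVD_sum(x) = [[0.30, 1.05],  [-0.18, -0.62]] + [[0.47, -0.13], [0.79, -0.23]]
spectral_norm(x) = 1.27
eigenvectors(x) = [[0.95, -0.43],[0.30, 0.9]]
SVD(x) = [[-0.86,  0.51], [0.51,  0.86]] @ diag([1.2742257622184165, 0.9540695503467739]) @ [[-0.28, -0.96], [0.96, -0.28]]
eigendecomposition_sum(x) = [[0.92, 0.44],[0.29, 0.14]] + [[-0.15, 0.48], [0.32, -0.99]]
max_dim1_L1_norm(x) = 1.69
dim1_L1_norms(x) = [1.69, 1.46]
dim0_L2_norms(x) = [0.98, 1.25]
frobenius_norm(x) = 1.59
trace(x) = -0.08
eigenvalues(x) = [1.06, -1.14]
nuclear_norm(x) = 2.23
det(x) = -1.22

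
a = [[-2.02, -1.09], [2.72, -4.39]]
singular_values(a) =[5.17, 2.29]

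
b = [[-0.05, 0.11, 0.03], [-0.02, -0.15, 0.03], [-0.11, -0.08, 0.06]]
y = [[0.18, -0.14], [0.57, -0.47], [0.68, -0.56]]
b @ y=[[0.07, -0.06],  [-0.07, 0.06],  [-0.02, 0.02]]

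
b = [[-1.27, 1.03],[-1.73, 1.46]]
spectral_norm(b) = 2.79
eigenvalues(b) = [-0.19, 0.38]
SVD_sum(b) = [[-1.26, 1.05], [-1.74, 1.45]] + [[-0.01, -0.02], [0.01, 0.01]]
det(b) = -0.07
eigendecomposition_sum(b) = [[-0.55, 0.34],[-0.58, 0.36]] + [[-0.72,0.69], [-1.15,1.1]]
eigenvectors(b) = [[-0.69, -0.53], [-0.72, -0.85]]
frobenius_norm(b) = 2.79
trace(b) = 0.19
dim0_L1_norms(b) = [3.0, 2.49]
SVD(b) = [[-0.59, -0.81],  [-0.81, 0.59]] @ diag([2.7924236123651776, 0.025891487122457514]) @ [[0.77, -0.64], [0.64, 0.77]]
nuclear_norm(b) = 2.82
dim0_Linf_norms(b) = [1.73, 1.46]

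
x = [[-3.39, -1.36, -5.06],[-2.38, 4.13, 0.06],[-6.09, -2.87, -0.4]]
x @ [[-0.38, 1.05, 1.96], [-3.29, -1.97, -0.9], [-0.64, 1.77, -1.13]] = [[9.00,-9.84,0.30],[-12.72,-10.53,-8.45],[12.01,-1.45,-8.9]]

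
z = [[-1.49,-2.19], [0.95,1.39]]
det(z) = 0.01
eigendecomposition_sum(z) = [[(-0.74-0.39j), -1.09-0.66j],[0.47+0.29j, (0.69+0.47j)]] + [[(-0.75+0.39j), -1.10+0.66j],  [0.48-0.29j, 0.70-0.47j]]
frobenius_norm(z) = 3.14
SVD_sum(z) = [[-1.49, -2.19], [0.95, 1.39]] + [[0.00, -0.0], [0.0, -0.0]]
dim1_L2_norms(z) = [2.65, 1.68]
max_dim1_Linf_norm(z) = 2.19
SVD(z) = [[-0.84, 0.54], [0.54, 0.84]] @ diag([3.1385969843485753, 0.002994968786013455]) @ [[0.56, 0.83], [0.83, -0.56]]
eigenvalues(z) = [(-0.05+0.08j), (-0.05-0.08j)]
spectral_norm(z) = 3.14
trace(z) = -0.10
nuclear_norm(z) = 3.14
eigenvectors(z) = [[0.84+0.00j, (0.84-0j)], [-0.55-0.03j, -0.55+0.03j]]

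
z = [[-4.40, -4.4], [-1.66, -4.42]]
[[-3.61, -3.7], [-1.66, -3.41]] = z @ [[0.71, 0.11],[0.11, 0.73]]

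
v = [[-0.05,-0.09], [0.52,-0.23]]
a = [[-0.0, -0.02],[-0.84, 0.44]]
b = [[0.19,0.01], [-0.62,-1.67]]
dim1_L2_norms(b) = [0.19, 1.78]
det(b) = -0.31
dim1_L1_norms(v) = [0.14, 0.75]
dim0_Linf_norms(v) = [0.52, 0.23]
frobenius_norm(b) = 1.79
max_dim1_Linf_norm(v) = 0.52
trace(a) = 0.44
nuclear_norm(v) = 0.67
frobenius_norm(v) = 0.58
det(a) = -0.02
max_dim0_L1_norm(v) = 0.57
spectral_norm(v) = 0.57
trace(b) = -1.48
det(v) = 0.06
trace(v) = -0.28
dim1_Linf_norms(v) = [0.09, 0.52]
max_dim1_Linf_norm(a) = 0.84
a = b @ v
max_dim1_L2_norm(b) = 1.78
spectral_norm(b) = 1.78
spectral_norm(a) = 0.95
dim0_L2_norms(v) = [0.52, 0.25]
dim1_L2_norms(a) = [0.02, 0.95]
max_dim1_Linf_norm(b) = 1.67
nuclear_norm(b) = 1.96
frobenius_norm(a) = 0.95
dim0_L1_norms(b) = [0.81, 1.68]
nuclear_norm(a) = 0.97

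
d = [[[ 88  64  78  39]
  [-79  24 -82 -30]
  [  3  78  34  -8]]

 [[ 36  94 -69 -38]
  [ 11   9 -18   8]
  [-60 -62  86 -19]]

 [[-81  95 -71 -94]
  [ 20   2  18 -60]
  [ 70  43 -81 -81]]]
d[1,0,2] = -69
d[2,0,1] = 95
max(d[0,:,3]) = 39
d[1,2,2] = 86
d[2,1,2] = 18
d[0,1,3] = -30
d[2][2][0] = 70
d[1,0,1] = 94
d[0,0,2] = 78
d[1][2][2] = 86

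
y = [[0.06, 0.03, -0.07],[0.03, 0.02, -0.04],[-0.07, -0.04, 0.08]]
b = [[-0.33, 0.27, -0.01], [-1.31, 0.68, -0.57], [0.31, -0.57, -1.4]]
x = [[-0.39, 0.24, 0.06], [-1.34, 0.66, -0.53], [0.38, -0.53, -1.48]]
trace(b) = -1.05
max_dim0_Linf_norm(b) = 1.4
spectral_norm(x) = 1.68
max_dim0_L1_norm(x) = 2.11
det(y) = -0.00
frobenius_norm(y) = 0.16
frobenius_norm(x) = 2.31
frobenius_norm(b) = 2.25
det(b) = -0.13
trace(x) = -1.21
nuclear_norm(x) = 3.27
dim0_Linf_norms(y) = [0.07, 0.04, 0.08]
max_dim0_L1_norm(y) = 0.19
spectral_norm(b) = 1.63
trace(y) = 0.16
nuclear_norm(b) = 3.23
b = y + x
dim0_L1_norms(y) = [0.16, 0.09, 0.19]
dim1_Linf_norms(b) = [0.33, 1.31, 1.4]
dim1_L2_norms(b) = [0.43, 1.58, 1.54]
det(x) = -0.01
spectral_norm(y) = 0.16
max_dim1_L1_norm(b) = 2.56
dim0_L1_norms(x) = [2.11, 1.43, 2.07]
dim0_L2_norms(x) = [1.45, 0.88, 1.57]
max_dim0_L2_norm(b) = 1.51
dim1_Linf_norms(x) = [0.39, 1.34, 1.48]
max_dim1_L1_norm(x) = 2.53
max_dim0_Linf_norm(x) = 1.48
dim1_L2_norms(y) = [0.1, 0.05, 0.11]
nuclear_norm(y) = 0.17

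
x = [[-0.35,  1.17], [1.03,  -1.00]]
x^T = [[-0.35, 1.03], [1.17, -1.00]]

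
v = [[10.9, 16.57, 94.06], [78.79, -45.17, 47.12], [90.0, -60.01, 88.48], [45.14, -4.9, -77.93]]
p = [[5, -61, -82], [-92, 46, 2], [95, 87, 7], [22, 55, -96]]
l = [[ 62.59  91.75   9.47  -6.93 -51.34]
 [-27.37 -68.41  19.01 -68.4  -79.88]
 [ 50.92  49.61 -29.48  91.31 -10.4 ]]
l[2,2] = -29.48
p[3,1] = 55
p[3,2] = -96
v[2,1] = -60.01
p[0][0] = 5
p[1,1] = 46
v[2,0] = 90.0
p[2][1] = 87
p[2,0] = 95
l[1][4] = -79.88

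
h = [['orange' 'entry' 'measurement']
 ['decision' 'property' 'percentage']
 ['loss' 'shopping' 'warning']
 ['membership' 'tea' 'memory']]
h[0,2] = 'measurement'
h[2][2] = 'warning'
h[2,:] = ['loss', 'shopping', 'warning']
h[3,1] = 'tea'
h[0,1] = 'entry'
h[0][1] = 'entry'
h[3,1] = 'tea'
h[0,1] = 'entry'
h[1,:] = ['decision', 'property', 'percentage']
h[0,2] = 'measurement'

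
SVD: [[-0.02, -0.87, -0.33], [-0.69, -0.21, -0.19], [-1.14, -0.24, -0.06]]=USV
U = [[-0.3, 0.95, 0.11], [-0.52, -0.07, -0.85], [-0.8, -0.31, 0.51]]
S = [1.42, 0.88, 0.1]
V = [[0.9, 0.39, 0.17], [0.43, -0.84, -0.32], [-0.02, -0.37, 0.93]]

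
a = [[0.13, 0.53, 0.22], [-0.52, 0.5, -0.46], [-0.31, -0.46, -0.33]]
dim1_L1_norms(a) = [0.88, 1.48, 1.1]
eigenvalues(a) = [(-0.07+0.21j), (-0.07-0.21j), (0.44+0j)]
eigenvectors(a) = [[0.65+0.22j, 0.65-0.22j, -0.58+0.00j], [(-0.04+0.18j), -0.04-0.18j, -0.58+0.00j], [-0.70+0.00j, (-0.7-0j), 0.58+0.00j]]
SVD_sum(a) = [[-0.12, 0.16, -0.10], [-0.44, 0.61, -0.36], [0.02, -0.02, 0.01]] + [[0.26, 0.37, 0.3], [-0.08, -0.11, -0.09], [-0.31, -0.44, -0.36]] + [[-0.02, -0.00, 0.02], [0.00, 0.00, -0.0], [-0.01, -0.0, 0.01]]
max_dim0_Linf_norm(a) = 0.53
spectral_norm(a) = 0.87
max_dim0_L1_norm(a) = 1.49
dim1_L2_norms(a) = [0.59, 0.86, 0.65]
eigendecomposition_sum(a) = [[0.25+0.30j,(0.04-0.1j),0.29+0.20j], [-0.07+0.08j,(0.03+0.01j),-0.05+0.08j], [(-0.34-0.21j),-0.01+0.12j,(-0.35-0.1j)]] + [[(0.25-0.3j), (0.04+0.1j), (0.29-0.2j)], [(-0.07-0.08j), 0.03-0.01j, (-0.05-0.08j)], [-0.34+0.21j, (-0.01-0.12j), -0.35+0.10j]] + [[(-0.37-0j), 0.44-0.00j, (-0.37-0j)], [-0.37-0.00j, 0.44-0.00j, -0.37-0.00j], [(0.37+0j), (-0.44+0j), (0.37+0j)]]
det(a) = 0.02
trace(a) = 0.30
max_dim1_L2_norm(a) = 0.86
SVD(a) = [[0.26, -0.63, 0.73], [0.97, 0.2, -0.17], [-0.04, 0.75, 0.66]] @ diag([0.8687306032444414, 0.8597720903146441, 0.029984857887554315]) @ [[-0.53, 0.73, -0.43], [-0.49, -0.68, -0.56], [-0.7, -0.08, 0.71]]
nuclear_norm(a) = 1.76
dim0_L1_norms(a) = [0.96, 1.49, 1.01]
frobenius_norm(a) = 1.22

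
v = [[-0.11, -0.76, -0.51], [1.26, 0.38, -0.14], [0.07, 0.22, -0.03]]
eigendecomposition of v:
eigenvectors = [[(-0.11+0.6j), -0.11-0.60j, (0.31+0j)], [0.78+0.00j, (0.78-0j), (-0.52+0j)], [0.07-0.15j, (0.07+0.15j), (0.8+0j)]]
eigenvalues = [(0.19+1j), (0.19-1j), (-0.15+0j)]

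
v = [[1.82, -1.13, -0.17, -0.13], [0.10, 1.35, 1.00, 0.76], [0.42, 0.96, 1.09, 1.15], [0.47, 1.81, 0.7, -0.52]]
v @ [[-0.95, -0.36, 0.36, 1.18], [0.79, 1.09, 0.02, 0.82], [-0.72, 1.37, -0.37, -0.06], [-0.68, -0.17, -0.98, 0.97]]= [[-2.41, -2.1, 0.82, 1.11],[-0.27, 2.68, -1.05, 1.9],[-1.21, 2.19, -1.36, 2.33],[0.83, 2.85, 0.46, 1.49]]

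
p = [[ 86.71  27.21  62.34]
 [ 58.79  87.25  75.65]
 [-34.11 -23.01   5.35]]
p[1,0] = 58.79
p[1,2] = 75.65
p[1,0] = 58.79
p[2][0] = -34.11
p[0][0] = 86.71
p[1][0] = 58.79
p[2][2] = 5.35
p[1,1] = 87.25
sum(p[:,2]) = 143.34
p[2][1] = -23.01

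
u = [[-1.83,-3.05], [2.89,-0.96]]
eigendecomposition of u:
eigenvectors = [[(0.72+0j), 0.72-0.00j], [(-0.1-0.69j), (-0.1+0.69j)]]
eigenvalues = [(-1.4+2.94j), (-1.4-2.94j)]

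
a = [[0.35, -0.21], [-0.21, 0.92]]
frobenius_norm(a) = 1.03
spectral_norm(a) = 0.99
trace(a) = 1.27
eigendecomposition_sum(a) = [[0.25, 0.08], [0.08, 0.03]] + [[0.10, -0.29], [-0.29, 0.89]]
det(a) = 0.28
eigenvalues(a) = [0.28, 0.99]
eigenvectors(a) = [[-0.95, 0.31],[-0.31, -0.95]]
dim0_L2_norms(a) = [0.41, 0.94]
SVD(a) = [[-0.31, 0.95], [0.95, 0.31]] @ diag([0.9890127116361784, 0.28098728836382153]) @ [[-0.31,0.95],[0.95,0.31]]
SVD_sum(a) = [[0.1, -0.29], [-0.29, 0.89]] + [[0.25, 0.08], [0.08, 0.03]]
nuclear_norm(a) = 1.27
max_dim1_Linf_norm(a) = 0.92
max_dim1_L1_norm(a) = 1.13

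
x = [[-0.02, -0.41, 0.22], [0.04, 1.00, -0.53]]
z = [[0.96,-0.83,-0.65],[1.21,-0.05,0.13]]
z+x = [[0.94,-1.24,-0.43], [1.25,0.95,-0.4]]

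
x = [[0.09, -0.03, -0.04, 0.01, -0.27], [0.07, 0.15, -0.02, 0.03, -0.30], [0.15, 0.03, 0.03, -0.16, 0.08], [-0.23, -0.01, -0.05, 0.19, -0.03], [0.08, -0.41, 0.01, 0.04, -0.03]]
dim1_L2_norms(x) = [0.29, 0.34, 0.24, 0.3, 0.42]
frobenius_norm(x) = 0.73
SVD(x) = [[-0.28,  -0.61,  0.12,  0.7,  -0.22],[-0.64,  -0.43,  0.08,  -0.54,  0.32],[0.06,  0.18,  0.59,  0.31,  0.73],[-0.05,  -0.03,  -0.8,  0.27,  0.54],[0.71,  -0.64,  0.02,  -0.23,  0.17]] @ diag([0.4553347328866596, 0.4181114914626214, 0.3809581492681836, 0.030349924403568426, 0.0016829524040599976]) @ [[0.01, -0.83, 0.08, -0.03, 0.56], [-0.25, 0.53, 0.08, -0.19, 0.78], [0.76, 0.07, 0.13, -0.63, 0.03], [-0.30, -0.11, -0.78, -0.54, -0.07], [0.52, 0.12, -0.61, 0.52, 0.27]]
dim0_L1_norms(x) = [0.62, 0.63, 0.15, 0.43, 0.71]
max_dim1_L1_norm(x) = 0.57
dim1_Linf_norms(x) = [0.27, 0.3, 0.16, 0.23, 0.41]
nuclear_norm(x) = 1.29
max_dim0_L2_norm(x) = 0.44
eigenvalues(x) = [(0.42+0j), (0.22+0j), (-0.19+0j), (-0.01+0.01j), (-0.01-0.01j)]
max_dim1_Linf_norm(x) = 0.41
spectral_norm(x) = 0.46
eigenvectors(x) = [[(0.35+0j), 0j, -0.53+0.00j, 0.56+0.00j, (0.56-0j)], [(0.64+0j), 0.01+0.00j, (-0.35+0j), 0.14-0.01j, (0.14+0.01j)], [(0.22+0j), (0.6+0j), (0.39+0j), -0.52-0.06j, -0.52+0.06j], [-0.35+0.00j, (-0.79+0j), (-0.33+0j), (0.56-0j), 0.56+0.00j], [(-0.55+0j), -0.12+0.00j, -0.58+0.00j, (0.3-0j), 0.30+0.00j]]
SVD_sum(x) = [[-0.00, 0.11, -0.01, 0.0, -0.07], [-0.00, 0.24, -0.02, 0.01, -0.16], [0.00, -0.02, 0.0, -0.0, 0.02], [-0.00, 0.02, -0.0, 0.00, -0.01], [0.0, -0.27, 0.03, -0.01, 0.18]] + [[0.06, -0.14, -0.02, 0.05, -0.20],[0.04, -0.1, -0.01, 0.03, -0.14],[-0.02, 0.04, 0.01, -0.01, 0.06],[0.00, -0.01, -0.0, 0.0, -0.01],[0.07, -0.14, -0.02, 0.05, -0.21]] + [[0.04, 0.0, 0.01, -0.03, 0.0], [0.02, 0.0, 0.00, -0.02, 0.00], [0.17, 0.02, 0.03, -0.14, 0.01], [-0.23, -0.02, -0.04, 0.19, -0.01], [0.01, 0.00, 0.00, -0.01, 0.0]] + [[-0.01,-0.0,-0.02,-0.01,-0.0], [0.0,0.00,0.01,0.01,0.00], [-0.00,-0.0,-0.01,-0.01,-0.0], [-0.0,-0.0,-0.01,-0.00,-0.0], [0.0,0.00,0.01,0.0,0.0]] + [[-0.00, -0.0, 0.00, -0.00, -0.0], [0.0, 0.0, -0.0, 0.00, 0.00], [0.0, 0.00, -0.0, 0.00, 0.00], [0.0, 0.0, -0.00, 0.0, 0.0], [0.0, 0.00, -0.0, 0.0, 0.00]]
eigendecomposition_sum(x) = [[-0.00+0.00j, (0.15+0j), -0.01+0.00j, 0.01+0.00j, -0.10+0.00j], [-0.01+0.00j, 0.28+0.00j, -0.02+0.00j, 0.02+0.00j, (-0.19+0j)], [-0.00+0.00j, (0.1+0j), (-0.01+0j), 0.01+0.00j, -0.06+0.00j], [0.00+0.00j, (-0.16-0j), 0.01-0.00j, (-0.01-0j), 0.10-0.00j], [(0.01+0j), -0.24-0.00j, (0.02-0j), (-0.02-0j), 0.16-0.00j]] + [[0j, -0.00-0.00j, 0j, (-0-0j), 0.00-0.00j], [0.01+0.00j, (-0-0j), 0j, (-0-0j), 0.00-0.00j], [0.21+0.00j, -0.19-0.00j, (0.02+0j), -0.16-0.00j, (0.02-0j)], [-0.28+0.00j, 0.25+0.00j, (-0.02-0j), 0.21+0.00j, -0.03+0.00j], [-0.04+0.00j, 0.04+0.00j, -0.00-0.00j, 0.03+0.00j, -0.01+0.00j]] + [[(0.12-0j), (-0.2-0j), (0.02-0j), 0.04-0.00j, (-0.17-0j)], [0.08-0.00j, (-0.13-0j), (0.01-0j), 0.03-0.00j, -0.11-0.00j], [(-0.09+0j), 0.14+0.00j, -0.01+0.00j, (-0.03+0j), 0.12+0.00j], [(0.07-0j), -0.12-0.00j, (0.01-0j), 0.02-0.00j, (-0.11-0j)], [0.13-0.00j, -0.22-0.00j, 0.02-0.00j, 0.04-0.00j, (-0.19-0j)]] + [[-0.01-0.00j, (0.01-0.01j), (-0.02-0.06j), -0.02-0.04j, 0.00-0.01j], [-0.00-0.00j, 0.00-0.00j, -0.01-0.01j, (-0.01-0.01j), -0j], [(0.01+0j), -0.01+0.01j, 0.02+0.05j, (0.01+0.04j), -0.00+0.01j], [-0.01-0.00j, (0.01-0.01j), (-0.02-0.06j), (-0.02-0.04j), -0.01j], [-0.01-0.00j, 0.00-0.00j, (-0.01-0.03j), (-0.01-0.02j), 0.00-0.00j]] + [[-0.01+0.00j, 0.01+0.01j, -0.02+0.06j, (-0.02+0.04j), 0.01j], [-0.00+0.00j, 0.00+0.00j, (-0.01+0.01j), -0.01+0.01j, 0j], [(0.01-0j), -0.01-0.01j, (0.02-0.05j), (0.01-0.04j), (-0-0.01j)], [(-0.01+0j), 0.01+0.01j, -0.02+0.06j, (-0.02+0.04j), 0.00+0.01j], [-0.01+0.00j, 0j, (-0.01+0.03j), -0.01+0.02j, 0.00+0.00j]]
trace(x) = 0.43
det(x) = -0.00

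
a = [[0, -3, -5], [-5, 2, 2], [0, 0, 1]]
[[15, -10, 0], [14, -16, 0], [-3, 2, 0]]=a @[[-4, 4, 0], [0, 0, 0], [-3, 2, 0]]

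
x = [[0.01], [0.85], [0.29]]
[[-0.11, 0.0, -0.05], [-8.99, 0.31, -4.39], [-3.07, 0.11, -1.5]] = x@[[-10.58, 0.37, -5.17]]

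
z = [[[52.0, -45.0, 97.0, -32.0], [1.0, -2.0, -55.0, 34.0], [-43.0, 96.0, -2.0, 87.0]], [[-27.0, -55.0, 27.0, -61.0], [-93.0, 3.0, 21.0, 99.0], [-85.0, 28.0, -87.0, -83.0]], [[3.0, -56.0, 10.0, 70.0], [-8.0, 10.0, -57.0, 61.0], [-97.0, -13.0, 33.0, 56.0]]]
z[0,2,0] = -43.0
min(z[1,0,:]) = -61.0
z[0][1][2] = -55.0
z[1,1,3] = 99.0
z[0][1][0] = 1.0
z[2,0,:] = [3.0, -56.0, 10.0, 70.0]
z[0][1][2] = -55.0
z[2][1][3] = 61.0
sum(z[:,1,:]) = 14.0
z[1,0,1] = -55.0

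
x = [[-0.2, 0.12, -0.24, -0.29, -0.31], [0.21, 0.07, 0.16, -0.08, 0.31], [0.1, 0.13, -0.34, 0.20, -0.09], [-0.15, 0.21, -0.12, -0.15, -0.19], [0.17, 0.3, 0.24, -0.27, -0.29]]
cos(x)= [[0.98, 0.1, -0.05, -0.06, -0.13], [-0.03, 0.94, 0.01, 0.05, 0.06], [0.04, 0.00, 0.97, 0.06, -0.02], [-0.03, 0.05, -0.04, 0.96, -0.10], [-0.02, 0.03, 0.06, -0.04, 0.93]]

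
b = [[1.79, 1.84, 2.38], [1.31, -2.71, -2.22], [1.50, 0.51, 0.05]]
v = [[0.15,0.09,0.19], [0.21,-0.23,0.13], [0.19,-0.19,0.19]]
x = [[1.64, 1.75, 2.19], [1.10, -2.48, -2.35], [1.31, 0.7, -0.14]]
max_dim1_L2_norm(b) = 3.74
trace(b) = -0.87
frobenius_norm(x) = 5.07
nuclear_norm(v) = 0.74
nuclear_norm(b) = 7.84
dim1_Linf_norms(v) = [0.19, 0.23, 0.19]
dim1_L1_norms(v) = [0.43, 0.57, 0.57]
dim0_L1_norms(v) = [0.55, 0.51, 0.51]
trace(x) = -0.98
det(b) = 6.80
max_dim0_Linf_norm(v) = 0.23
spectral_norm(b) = 4.62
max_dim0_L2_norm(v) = 0.32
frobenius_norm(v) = 0.54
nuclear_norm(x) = 7.45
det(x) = 6.95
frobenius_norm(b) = 5.36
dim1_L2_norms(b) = [3.5, 3.74, 1.59]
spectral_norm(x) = 4.44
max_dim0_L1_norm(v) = 0.55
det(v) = -0.00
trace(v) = 0.11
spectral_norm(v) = 0.49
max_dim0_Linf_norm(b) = 2.71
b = x + v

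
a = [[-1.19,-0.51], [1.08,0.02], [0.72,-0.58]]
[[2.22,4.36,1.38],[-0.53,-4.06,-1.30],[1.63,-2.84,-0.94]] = a @ [[-0.43, -3.76, -1.21], [-3.35, 0.23, 0.11]]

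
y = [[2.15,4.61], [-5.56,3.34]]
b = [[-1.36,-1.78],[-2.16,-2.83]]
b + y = [[0.79, 2.83], [-7.72, 0.51]]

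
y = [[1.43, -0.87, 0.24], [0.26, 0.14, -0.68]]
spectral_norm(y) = 1.69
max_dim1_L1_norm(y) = 2.54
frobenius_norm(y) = 1.85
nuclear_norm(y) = 2.43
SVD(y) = [[-1.00, -0.04], [-0.04, 1.00]] @ diag([1.6919389069337303, 0.7391500085935824]) @ [[-0.85, 0.51, -0.13], [0.28, 0.23, -0.93]]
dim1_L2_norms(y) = [1.69, 0.74]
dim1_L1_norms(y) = [2.54, 1.08]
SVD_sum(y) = [[1.44, -0.86, 0.21], [0.05, -0.03, 0.01]] + [[-0.01, -0.01, 0.03], [0.21, 0.17, -0.69]]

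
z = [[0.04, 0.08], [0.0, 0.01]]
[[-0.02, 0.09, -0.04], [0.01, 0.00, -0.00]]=z @ [[-1.65, 2.22, -0.22], [0.57, 0.0, -0.45]]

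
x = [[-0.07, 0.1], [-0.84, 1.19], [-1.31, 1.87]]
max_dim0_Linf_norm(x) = 1.87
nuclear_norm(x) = 2.72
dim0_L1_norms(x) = [2.22, 3.16]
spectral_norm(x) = 2.71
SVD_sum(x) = [[-0.07,0.10], [-0.84,1.19], [-1.31,1.87]] + [[0.00, 0.00], [-0.0, -0.00], [0.0, 0.0]]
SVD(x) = [[-0.05, 0.04], [-0.54, -0.84], [-0.84, 0.54]] @ diag([2.711011004072645, 0.0043972488027068535]) @ [[0.57, -0.82],[0.82, 0.57]]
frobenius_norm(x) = 2.71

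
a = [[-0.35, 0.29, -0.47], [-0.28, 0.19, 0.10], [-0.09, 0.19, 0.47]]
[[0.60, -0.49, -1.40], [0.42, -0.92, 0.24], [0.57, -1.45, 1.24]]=a@[[0.50, 0.05, -0.23], [2.90, -3.98, -0.55], [0.13, -1.46, 2.82]]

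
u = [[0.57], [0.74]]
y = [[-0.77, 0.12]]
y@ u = [[-0.35]]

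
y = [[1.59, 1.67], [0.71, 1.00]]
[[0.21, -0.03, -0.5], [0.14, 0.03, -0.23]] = y@[[-0.08, -0.19, -0.27], [0.20, 0.16, -0.04]]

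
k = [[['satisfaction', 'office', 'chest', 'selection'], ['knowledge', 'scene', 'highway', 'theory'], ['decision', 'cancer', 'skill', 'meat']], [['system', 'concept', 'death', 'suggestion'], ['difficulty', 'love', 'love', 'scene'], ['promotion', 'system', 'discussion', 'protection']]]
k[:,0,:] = [['satisfaction', 'office', 'chest', 'selection'], ['system', 'concept', 'death', 'suggestion']]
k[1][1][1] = 'love'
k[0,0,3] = 'selection'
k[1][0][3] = 'suggestion'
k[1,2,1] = 'system'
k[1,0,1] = 'concept'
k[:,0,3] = ['selection', 'suggestion']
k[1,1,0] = 'difficulty'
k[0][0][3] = 'selection'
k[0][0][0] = 'satisfaction'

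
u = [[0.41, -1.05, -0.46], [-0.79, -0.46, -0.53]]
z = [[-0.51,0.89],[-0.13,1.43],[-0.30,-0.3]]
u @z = [[0.07, -1.0], [0.62, -1.2]]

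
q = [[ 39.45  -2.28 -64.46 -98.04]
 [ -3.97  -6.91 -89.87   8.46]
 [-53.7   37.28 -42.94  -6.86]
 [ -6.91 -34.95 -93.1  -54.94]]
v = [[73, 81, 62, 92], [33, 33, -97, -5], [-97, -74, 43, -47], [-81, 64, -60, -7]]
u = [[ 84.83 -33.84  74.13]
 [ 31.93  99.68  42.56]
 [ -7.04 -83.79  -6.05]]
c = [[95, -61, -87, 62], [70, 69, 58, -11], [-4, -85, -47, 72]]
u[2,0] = -7.04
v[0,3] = 92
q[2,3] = -6.86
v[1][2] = -97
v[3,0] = -81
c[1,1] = 69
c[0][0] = 95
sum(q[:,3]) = -151.38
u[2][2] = -6.05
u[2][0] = -7.04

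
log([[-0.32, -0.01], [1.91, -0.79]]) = [[(-1.09+3.14j), (0.02-0j)], [(-3.59-0j), -0.21+3.14j]]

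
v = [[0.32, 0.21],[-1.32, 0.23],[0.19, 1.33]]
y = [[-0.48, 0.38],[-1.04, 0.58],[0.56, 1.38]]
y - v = [[-0.80,0.17], [0.28,0.35], [0.37,0.05]]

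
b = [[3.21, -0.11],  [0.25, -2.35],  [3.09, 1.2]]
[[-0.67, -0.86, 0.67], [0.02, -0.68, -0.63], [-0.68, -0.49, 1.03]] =b @ [[-0.21, -0.26, 0.22], [-0.03, 0.26, 0.29]]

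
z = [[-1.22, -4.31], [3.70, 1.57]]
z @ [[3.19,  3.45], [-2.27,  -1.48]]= [[5.89,2.17],[8.24,10.44]]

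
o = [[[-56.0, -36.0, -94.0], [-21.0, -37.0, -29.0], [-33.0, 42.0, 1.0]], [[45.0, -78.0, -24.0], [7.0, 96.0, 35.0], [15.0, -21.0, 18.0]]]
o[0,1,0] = -21.0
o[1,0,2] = -24.0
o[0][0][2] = -94.0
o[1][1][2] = 35.0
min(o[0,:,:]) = -94.0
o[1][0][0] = 45.0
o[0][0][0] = -56.0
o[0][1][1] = -37.0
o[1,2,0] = 15.0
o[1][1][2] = 35.0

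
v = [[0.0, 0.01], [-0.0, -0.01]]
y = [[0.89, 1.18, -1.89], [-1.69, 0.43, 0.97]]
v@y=[[-0.02, 0.0, 0.01], [0.02, -0.00, -0.01]]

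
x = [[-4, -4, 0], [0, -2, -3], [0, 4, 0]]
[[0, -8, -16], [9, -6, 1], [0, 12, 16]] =x @ [[0, -1, 0], [0, 3, 4], [-3, 0, -3]]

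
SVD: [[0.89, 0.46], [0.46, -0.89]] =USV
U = [[-0.89, -0.46], [-0.46, 0.89]]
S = [1.0, 1.0]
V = [[-1.00, -0.0], [-0.00, -1.00]]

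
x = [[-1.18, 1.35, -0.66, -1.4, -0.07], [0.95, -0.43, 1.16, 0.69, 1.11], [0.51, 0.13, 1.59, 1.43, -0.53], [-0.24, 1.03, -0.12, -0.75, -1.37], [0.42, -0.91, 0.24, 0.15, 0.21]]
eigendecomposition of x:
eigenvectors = [[(-0.09+0j),0.62+0.00j,(0.62-0j),(-0.88+0j),(-0.88-0j)], [(0.41+0j),0.39+0.06j,0.39-0.06j,(0.23-0.02j),(0.23+0.02j)], [(0.89+0j),(-0.39+0.28j),(-0.39-0.28j),0.19-0.04j,(0.19+0.04j)], [(0.17+0j),(0.02-0.41j),(0.02+0.41j),0.05+0.12j,0.05-0.12j], [(-0.1+0j),(-0.01+0.25j),-0.01-0.25j,0.35+0.03j,(0.35-0.03j)]]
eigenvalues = [(1.93+0j), (0.04+0.74j), (0.04-0.74j), (-1.29+0.19j), (-1.29-0.19j)]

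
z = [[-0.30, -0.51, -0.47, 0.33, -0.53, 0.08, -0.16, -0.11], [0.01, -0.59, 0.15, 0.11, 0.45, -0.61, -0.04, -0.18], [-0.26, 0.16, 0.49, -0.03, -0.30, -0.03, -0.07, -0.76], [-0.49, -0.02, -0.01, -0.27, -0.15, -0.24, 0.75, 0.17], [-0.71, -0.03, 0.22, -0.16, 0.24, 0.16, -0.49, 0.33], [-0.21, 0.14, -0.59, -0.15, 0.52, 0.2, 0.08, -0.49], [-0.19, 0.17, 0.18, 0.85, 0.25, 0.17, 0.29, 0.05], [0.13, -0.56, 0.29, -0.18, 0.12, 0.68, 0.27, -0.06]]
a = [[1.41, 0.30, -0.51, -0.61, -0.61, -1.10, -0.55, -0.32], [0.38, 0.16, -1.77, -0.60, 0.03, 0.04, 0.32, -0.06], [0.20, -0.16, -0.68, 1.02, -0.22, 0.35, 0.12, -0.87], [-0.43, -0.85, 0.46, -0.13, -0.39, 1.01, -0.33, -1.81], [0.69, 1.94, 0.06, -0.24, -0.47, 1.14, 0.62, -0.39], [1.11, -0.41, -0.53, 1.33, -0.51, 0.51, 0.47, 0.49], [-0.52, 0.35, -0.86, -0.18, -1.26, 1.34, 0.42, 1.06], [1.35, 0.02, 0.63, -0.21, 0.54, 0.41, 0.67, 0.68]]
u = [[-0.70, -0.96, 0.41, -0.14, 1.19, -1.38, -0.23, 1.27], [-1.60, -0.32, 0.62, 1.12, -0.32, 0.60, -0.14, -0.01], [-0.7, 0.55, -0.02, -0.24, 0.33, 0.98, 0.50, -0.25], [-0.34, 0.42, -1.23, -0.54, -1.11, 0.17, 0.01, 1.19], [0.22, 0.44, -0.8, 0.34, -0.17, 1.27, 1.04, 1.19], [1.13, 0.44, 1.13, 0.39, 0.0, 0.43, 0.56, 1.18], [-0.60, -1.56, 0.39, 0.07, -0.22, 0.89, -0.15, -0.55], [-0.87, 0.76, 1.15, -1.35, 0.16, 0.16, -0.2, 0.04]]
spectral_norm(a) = 3.19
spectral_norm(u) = 3.20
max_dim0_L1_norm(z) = 2.56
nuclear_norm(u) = 15.43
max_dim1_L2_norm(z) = 1.01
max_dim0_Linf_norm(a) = 1.94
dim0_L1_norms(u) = [6.16, 5.45, 5.75, 4.19, 3.5, 5.88, 2.83, 5.68]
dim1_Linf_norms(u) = [1.38, 1.6, 0.98, 1.23, 1.27, 1.18, 1.56, 1.35]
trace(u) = -1.43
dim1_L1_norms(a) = [5.41, 3.36, 3.62, 5.41, 5.55, 5.36, 5.99, 4.51]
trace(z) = 0.00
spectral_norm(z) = 1.01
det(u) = -0.56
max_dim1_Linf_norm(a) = 1.94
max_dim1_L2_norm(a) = 2.52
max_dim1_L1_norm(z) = 2.49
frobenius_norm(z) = 2.83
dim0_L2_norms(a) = [2.48, 2.22, 2.34, 1.92, 1.71, 2.42, 1.33, 2.47]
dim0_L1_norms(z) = [2.3, 2.18, 2.4, 2.08, 2.56, 2.17, 2.15, 2.15]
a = z @ u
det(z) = -0.99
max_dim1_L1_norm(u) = 6.28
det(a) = 1.27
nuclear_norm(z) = 7.99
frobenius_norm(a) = 6.08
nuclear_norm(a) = 15.42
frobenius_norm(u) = 6.08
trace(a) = 1.90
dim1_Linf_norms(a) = [1.41, 1.77, 1.02, 1.81, 1.94, 1.33, 1.34, 1.35]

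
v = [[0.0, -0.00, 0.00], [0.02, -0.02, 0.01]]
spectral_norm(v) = 0.03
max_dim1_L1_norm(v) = 0.05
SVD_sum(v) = [[0.00, 0.0, 0.00], [0.02, -0.02, 0.01]] + [[0.0, 0.0, -0.0],[0.00, 0.0, 0.0]]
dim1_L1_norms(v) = [0.0, 0.05]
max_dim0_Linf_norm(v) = 0.02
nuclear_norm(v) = 0.03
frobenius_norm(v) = 0.03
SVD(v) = [[0.0, -1.0], [-1.00, 0.0]] @ diag([0.03, 0.0]) @ [[-0.67,0.67,-0.33], [-0.75,-0.60,0.3]]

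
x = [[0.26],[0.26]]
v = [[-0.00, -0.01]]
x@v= [[0.0, -0.0], [0.00, -0.00]]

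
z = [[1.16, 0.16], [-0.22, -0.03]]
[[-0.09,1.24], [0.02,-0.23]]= z@[[-0.19, 0.89], [0.79, 1.30]]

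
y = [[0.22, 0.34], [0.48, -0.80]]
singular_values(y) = [0.95, 0.36]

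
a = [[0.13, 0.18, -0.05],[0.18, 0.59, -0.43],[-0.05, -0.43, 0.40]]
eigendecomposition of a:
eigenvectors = [[-0.20, -0.78, -0.59], [-0.77, -0.25, 0.58], [0.60, -0.58, 0.55]]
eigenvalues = [0.97, 0.15, -0.0]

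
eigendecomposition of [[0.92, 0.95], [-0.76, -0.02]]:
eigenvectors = [[(0.75+0j), 0.75-0.00j], [-0.37+0.56j, -0.37-0.56j]]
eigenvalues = [(0.45+0.71j), (0.45-0.71j)]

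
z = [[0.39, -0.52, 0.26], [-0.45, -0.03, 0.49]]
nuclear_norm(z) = 1.37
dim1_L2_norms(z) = [0.7, 0.67]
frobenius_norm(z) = 0.97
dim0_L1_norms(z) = [0.84, 0.55, 0.75]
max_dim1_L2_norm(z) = 0.7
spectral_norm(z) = 0.71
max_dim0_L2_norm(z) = 0.6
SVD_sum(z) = [[0.49,-0.40,0.01], [-0.25,0.21,-0.0]] + [[-0.10, -0.12, 0.25], [-0.20, -0.24, 0.49]]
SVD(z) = [[-0.89,  0.46], [0.46,  0.89]] @ diag([0.7118913179377037, 0.6533075473656488]) @ [[-0.78, 0.63, -0.01], [-0.34, -0.4, 0.85]]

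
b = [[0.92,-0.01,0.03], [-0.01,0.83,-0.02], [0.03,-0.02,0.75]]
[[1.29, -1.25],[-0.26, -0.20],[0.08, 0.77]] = b @[[1.40, -1.4],  [-0.29, -0.23],  [0.04, 1.07]]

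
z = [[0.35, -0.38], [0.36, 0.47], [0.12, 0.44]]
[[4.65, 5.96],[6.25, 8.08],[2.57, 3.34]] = z@[[15.13, 19.49], [1.71, 2.27]]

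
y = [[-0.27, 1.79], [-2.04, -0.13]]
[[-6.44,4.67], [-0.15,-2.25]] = y @[[0.3, 0.93],[-3.55, 2.75]]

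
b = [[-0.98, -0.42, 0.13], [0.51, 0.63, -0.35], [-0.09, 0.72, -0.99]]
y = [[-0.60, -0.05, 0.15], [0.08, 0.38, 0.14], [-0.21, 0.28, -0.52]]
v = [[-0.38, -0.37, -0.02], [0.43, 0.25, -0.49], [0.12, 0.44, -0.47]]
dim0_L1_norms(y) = [0.89, 0.71, 0.81]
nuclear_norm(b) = 2.68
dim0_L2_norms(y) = [0.64, 0.47, 0.56]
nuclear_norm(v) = 1.62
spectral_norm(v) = 1.00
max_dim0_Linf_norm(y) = 0.6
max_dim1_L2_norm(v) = 0.7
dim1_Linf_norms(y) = [0.6, 0.38, 0.52]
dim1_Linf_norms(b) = [0.98, 0.63, 0.99]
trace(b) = -1.34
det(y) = 0.16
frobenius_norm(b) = 1.85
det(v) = -0.09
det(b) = 0.19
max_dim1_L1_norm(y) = 1.01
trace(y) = -0.74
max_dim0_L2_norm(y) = 0.64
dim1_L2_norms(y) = [0.62, 0.41, 0.63]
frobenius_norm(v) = 1.09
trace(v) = -0.60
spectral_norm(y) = 0.65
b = v + y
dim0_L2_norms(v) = [0.59, 0.63, 0.68]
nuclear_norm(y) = 1.65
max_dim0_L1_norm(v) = 1.06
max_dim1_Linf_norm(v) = 0.49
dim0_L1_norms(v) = [0.93, 1.06, 0.98]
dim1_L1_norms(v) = [0.77, 1.17, 1.03]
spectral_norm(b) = 1.56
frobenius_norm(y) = 0.97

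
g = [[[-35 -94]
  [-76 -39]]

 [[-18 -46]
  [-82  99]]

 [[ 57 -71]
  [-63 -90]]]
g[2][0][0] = 57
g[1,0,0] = -18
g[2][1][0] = -63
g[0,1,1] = -39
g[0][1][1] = -39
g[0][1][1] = -39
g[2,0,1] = -71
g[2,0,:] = [57, -71]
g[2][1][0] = -63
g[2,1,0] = -63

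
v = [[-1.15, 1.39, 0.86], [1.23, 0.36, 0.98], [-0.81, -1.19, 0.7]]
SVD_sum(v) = [[-1.09, 1.47, 0.79], [0.01, -0.01, -0.01], [0.09, -0.12, -0.06]] + [[-0.07,-0.05,-0.01], [1.08,0.73,0.13], [-1.04,-0.71,-0.12]] + [[0.01, -0.03, 0.08], [0.14, -0.36, 0.86], [0.14, -0.37, 0.89]]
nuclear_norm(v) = 5.18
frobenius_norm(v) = 3.03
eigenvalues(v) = [(-1.89+0j), (0.9+1.34j), (0.9-1.34j)]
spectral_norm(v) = 2.00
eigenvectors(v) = [[0.87+0.00j,(-0.02-0.37j),(-0.02+0.37j)], [-0.49+0.00j,-0.11-0.56j,-0.11+0.56j], [0.04+0.00j,0.73+0.00j,(0.73-0j)]]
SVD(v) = [[-1.0, 0.05, 0.06], [0.01, -0.72, 0.69], [0.08, 0.69, 0.72]] @ diag([2.0010931369544203, 1.82207183392189, 1.3546145168506198]) @ [[0.55, -0.74, -0.40],[-0.82, -0.56, -0.10],[0.15, -0.38, 0.91]]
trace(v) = -0.09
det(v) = -4.94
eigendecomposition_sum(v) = [[(-1.38+0j), 0.91+0.00j, (0.11-0j)],  [(0.79-0j), (-0.52-0j), (-0.06+0j)],  [-0.07+0.00j, 0.05+0.00j, (0.01-0j)]] + [[0.12+0.18j,(0.24+0.31j),0.37-0.19j],[0.22+0.25j,(0.44+0.41j),(0.52-0.39j)],[-0.37+0.21j,-0.62+0.44j,(0.35+0.74j)]] + [[(0.12-0.18j), (0.24-0.31j), (0.37+0.19j)], [0.22-0.25j, (0.44-0.41j), (0.52+0.39j)], [-0.37-0.21j, (-0.62-0.44j), (0.35-0.74j)]]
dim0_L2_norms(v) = [1.87, 1.86, 1.48]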